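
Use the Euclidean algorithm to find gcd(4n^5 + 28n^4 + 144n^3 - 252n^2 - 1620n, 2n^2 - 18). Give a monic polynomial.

By polynomial division,
  4n^5 + 28n^4 + 144n^3 - 252n^2 - 1620n = (2n^3 + 14n^2 + 90n)(2n^2 - 18) + (0)
Last nonzero remainder: 2n^2 - 18. Dividing through by 2 gives the monic gcd n^2 - 9.

n^2 - 9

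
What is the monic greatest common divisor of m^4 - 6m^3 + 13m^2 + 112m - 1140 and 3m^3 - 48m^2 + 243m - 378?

m - 6

Repeated division with remainder:
  m^4 - 6m^3 + 13m^2 + 112m - 1140 = ((1/3)m + 10/3)(3m^3 - 48m^2 + 243m - 378) + (92m^2 - 572m + 120)
  3m^3 - 48m^2 + 243m - 378 = ((3/92)m - 675/2116)(92m^2 - 572m + 120) + ((29952/529)m - 179712/529)
  92m^2 - 572m + 120 = ((12167/7488)m - 2645/7488)((29952/529)m - 179712/529) + (0)
Last nonzero remainder: (29952/529)m - 179712/529. Dividing through by 29952/529 gives the monic gcd m - 6.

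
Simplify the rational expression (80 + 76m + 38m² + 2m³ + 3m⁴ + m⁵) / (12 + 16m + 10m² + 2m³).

Euclidean algorithm in ℚ[m]:
  m⁵ + 3m⁴ + 2m³ + 38m² + 76m + 80 = ((1/2)m² - m + 2)(2m³ + 10m² + 16m + 12) + (28m² + 56m + 56)
  2m³ + 10m² + 16m + 12 = ((1/14)m + 3/14)(28m² + 56m + 56) + (0)
Last nonzero remainder: 28m² + 56m + 56. Dividing through by 28 gives the monic gcd m² + 2m + 2.
Cancel m² + 2m + 2 from numerator and denominator to get the reduced form.

(40 - 2m + m² + m³)/(6 + 2m)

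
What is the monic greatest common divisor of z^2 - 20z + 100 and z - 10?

z - 10

By polynomial division,
  z^2 - 20z + 100 = (z - 10)(z - 10) + (0)
The last nonzero remainder z - 10 is already monic.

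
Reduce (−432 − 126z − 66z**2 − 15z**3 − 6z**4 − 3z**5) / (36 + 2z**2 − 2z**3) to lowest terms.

(72 − 3z + 3z**3)/(−6 + 2z)

Euclidean algorithm in ℚ[z]:
  −3z**5 − 6z**4 − 15z**3 − 66z**2 − 126z − 432 = ((3/2)z**2 + (9/2)z + 12)(−2z**3 + 2z**2 + 36) + (−144z**2 − 288z − 864)
  −2z**3 + 2z**2 + 36 = ((1/72)z − 1/24)(−144z**2 − 288z − 864) + (0)
Last nonzero remainder: −144z**2 − 288z − 864. Dividing through by −144 gives the monic gcd z**2 + 2z + 6.
Cancel z**2 + 2z + 6 from numerator and denominator to get the reduced form.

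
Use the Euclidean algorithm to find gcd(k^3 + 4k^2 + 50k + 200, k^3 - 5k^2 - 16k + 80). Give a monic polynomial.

Apply the Euclidean algorithm:
  k^3 + 4k^2 + 50k + 200 = (k^3 - 5k^2 - 16k + 80) + (9k^2 + 66k + 120)
  k^3 - 5k^2 - 16k + 80 = ((1/9)k - 37/27)(9k^2 + 66k + 120) + ((550/9)k + 2200/9)
  9k^2 + 66k + 120 = ((81/550)k + 27/55)((550/9)k + 2200/9) + (0)
Last nonzero remainder: (550/9)k + 2200/9. Dividing through by 550/9 gives the monic gcd k + 4.

k + 4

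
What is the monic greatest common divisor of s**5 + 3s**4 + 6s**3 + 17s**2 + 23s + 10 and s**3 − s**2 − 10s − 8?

s**2 + 3s + 2

Euclidean algorithm in ℚ[s]:
  s**5 + 3s**4 + 6s**3 + 17s**2 + 23s + 10 = (s**2 + 4s + 20)(s**3 − s**2 − 10s − 8) + (85s**2 + 255s + 170)
  s**3 − s**2 − 10s − 8 = ((1/85)s − 4/85)(85s**2 + 255s + 170) + (0)
Last nonzero remainder: 85s**2 + 255s + 170. Dividing through by 85 gives the monic gcd s**2 + 3s + 2.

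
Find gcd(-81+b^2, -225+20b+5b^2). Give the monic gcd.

9+b

Apply the Euclidean algorithm:
  b^2-81 = (1/5)(5b^2+20b-225) + (-4b-36)
  5b^2+20b-225 = (-(5/4)b+25/4)(-4b-36) + (0)
Last nonzero remainder: -4b-36. Dividing through by -4 gives the monic gcd b+9.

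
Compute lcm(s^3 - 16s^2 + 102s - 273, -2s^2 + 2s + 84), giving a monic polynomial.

Euclidean algorithm in ℚ[s]:
  s^3 - 16s^2 + 102s - 273 = (-(1/2)s + 15/2)(-2s^2 + 2s + 84) + (129s - 903)
  -2s^2 + 2s + 84 = (-(2/129)s - 4/43)(129s - 903) + (0)
Last nonzero remainder: 129s - 903. Dividing through by 129 gives the monic gcd s - 7.
Then lcm(f, g) = f·g / gcd(f, g); expanding and making the result monic gives the answer.

s^4 - 10s^3 + 6s^2 + 339s - 1638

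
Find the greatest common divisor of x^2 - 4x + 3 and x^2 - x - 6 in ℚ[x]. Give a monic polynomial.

x - 3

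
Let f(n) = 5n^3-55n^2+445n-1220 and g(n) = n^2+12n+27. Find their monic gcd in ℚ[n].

1

Apply the Euclidean algorithm:
  5n^3-55n^2+445n-1220 = (5n-115)(n^2+12n+27) + (1690n+1885)
  n^2+12n+27 = ((1/1690)n+283/43940)(1690n+1885) + (10045/676)
  1690n+1885 = ((228488/2009)n+254852/2009)(10045/676) + (0)
The last nonzero remainder is the constant 10045/676, so the polynomials are coprime and gcd = 1.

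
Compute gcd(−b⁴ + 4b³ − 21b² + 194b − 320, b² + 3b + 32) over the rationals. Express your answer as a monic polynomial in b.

b² + 3b + 32

Repeated division with remainder:
  −b⁴ + 4b³ − 21b² + 194b − 320 = (−b² + 7b − 10)(b² + 3b + 32) + (0)
The last nonzero remainder b² + 3b + 32 is already monic.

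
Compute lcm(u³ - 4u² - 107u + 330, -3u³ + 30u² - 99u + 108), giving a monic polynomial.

By polynomial division,
  u³ - 4u² - 107u + 330 = (-1/3)(-3u³ + 30u² - 99u + 108) + (6u² - 140u + 366)
  -3u³ + 30u² - 99u + 108 = (-(1/2)u - 20/3)(6u² - 140u + 366) + (-(2548/3)u + 2548)
  6u² - 140u + 366 = (-(9/1274)u + 183/1274)(-(2548/3)u + 2548) + (0)
Last nonzero remainder: -(2548/3)u + 2548. Dividing through by -2548/3 gives the monic gcd u - 3.
Then lcm(f, g) = f·g / gcd(f, g); expanding and making the result monic gives the answer.

u⁵ - 11u⁴ - 67u³ + 1031u² - 3594u + 3960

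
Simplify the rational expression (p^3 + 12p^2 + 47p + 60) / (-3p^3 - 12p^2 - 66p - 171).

Repeated division with remainder:
  p^3 + 12p^2 + 47p + 60 = (-1/3)(-3p^3 - 12p^2 - 66p - 171) + (8p^2 + 25p + 3)
  -3p^3 - 12p^2 - 66p - 171 = (-(3/8)p - 21/64)(8p^2 + 25p + 3) + (-(3627/64)p - 10881/64)
  8p^2 + 25p + 3 = (-(512/3627)p - 64/3627)(-(3627/64)p - 10881/64) + (0)
Last nonzero remainder: -(3627/64)p - 10881/64. Dividing through by -3627/64 gives the monic gcd p + 3.
Cancel p + 3 from numerator and denominator to get the reduced form.

(-p^2 - 9p - 20)/(3p^2 + 3p + 57)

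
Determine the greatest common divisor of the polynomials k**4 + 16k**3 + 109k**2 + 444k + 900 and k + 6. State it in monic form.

k + 6

Repeated division with remainder:
  k**4 + 16k**3 + 109k**2 + 444k + 900 = (k**3 + 10k**2 + 49k + 150)(k + 6) + (0)
The last nonzero remainder k + 6 is already monic.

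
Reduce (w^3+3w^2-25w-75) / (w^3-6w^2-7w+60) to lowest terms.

Repeated division with remainder:
  w^3+3w^2-25w-75 = (w^3-6w^2-7w+60) + (9w^2-18w-135)
  w^3-6w^2-7w+60 = ((1/9)w-4/9)(9w^2-18w-135) + (0)
Last nonzero remainder: 9w^2-18w-135. Dividing through by 9 gives the monic gcd w^2-2w-15.
Cancel w^2-2w-15 from numerator and denominator to get the reduced form.

(w+5)/(w-4)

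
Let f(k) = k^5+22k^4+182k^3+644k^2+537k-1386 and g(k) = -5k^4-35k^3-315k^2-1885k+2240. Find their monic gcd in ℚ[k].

Repeated division with remainder:
  k^5+22k^4+182k^3+644k^2+537k-1386 = (-(1/5)k-3)(-5k^4-35k^3-315k^2-1885k+2240) + (14k^3-678k^2-4670k+5334)
  -5k^4-35k^3-315k^2-1885k+2240 = (-(5/14)k-970/49)(14k^3-678k^2-4670k+5334) + (-(754820/49)k^2-(4528920/49)k+754820/7)
  14k^3-678k^2-4670k+5334 = (-(343/377410)k+18669/377410)(-(754820/49)k^2-(4528920/49)k+754820/7) + (0)
Last nonzero remainder: -(754820/49)k^2-(4528920/49)k+754820/7. Dividing through by -754820/49 gives the monic gcd k^2+6k-7.

k^2+6k-7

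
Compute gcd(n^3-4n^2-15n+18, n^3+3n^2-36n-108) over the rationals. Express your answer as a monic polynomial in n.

n^2-3n-18

Euclidean algorithm in ℚ[n]:
  n^3-4n^2-15n+18 = (n^3+3n^2-36n-108) + (-7n^2+21n+126)
  n^3+3n^2-36n-108 = (-(1/7)n-6/7)(-7n^2+21n+126) + (0)
Last nonzero remainder: -7n^2+21n+126. Dividing through by -7 gives the monic gcd n^2-3n-18.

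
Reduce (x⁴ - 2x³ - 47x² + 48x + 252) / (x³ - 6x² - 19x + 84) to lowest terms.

Repeated division with remainder:
  x⁴ - 2x³ - 47x² + 48x + 252 = (x + 4)(x³ - 6x² - 19x + 84) + (-4x² + 40x - 84)
  x³ - 6x² - 19x + 84 = (-(1/4)x - 1)(-4x² + 40x - 84) + (0)
Last nonzero remainder: -4x² + 40x - 84. Dividing through by -4 gives the monic gcd x² - 10x + 21.
Cancel x² - 10x + 21 from numerator and denominator to get the reduced form.

(x² + 8x + 12)/(x + 4)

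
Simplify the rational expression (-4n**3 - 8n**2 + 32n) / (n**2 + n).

(-4n**2 - 8n + 32)/(n + 1)

Apply the Euclidean algorithm:
  -4n**3 - 8n**2 + 32n = (-4n - 4)(n**2 + n) + (36n)
  n**2 + n = ((1/36)n + 1/36)(36n) + (0)
Last nonzero remainder: 36n. Dividing through by 36 gives the monic gcd n.
Cancel n from numerator and denominator to get the reduced form.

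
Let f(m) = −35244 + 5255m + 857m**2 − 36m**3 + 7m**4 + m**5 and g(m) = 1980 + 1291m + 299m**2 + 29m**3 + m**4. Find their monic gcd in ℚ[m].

99 + 20m + m**2

By polynomial division,
  m**5 + 7m**4 − 36m**3 + 857m**2 + 5255m − 35244 = (m − 22)(m**4 + 29m**3 + 299m**2 + 1291m + 1980) + (303m**3 + 6144m**2 + 31677m + 8316)
  m**4 + 29m**3 + 299m**2 + 1291m + 1980 = ((1/303)m + 881/30603)(303m**3 + 6144m**2 + 31677m + 8316) + ((179352/10201)m**2 + (3587040/10201)m + 17755848/10201)
  303m**3 + 6144m**2 + 31677m + 8316 = ((1030301/59784)m + 71407/14946)((179352/10201)m**2 + (3587040/10201)m + 17755848/10201) + (0)
Last nonzero remainder: (179352/10201)m**2 + (3587040/10201)m + 17755848/10201. Dividing through by 179352/10201 gives the monic gcd m**2 + 20m + 99.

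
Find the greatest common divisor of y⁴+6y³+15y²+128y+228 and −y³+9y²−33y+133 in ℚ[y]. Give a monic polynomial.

y²−2y+19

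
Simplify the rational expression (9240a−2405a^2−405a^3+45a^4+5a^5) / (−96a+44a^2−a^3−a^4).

Euclidean algorithm in ℚ[a]:
  5a^5+45a^4−405a^3−2405a^2+9240a = (−5a−40)(−a^4−a^3+44a^2−96a) + (−225a^3−1125a^2+5400a)
  −a^4−a^3+44a^2−96a = ((1/225)a−4/225)(−225a^3−1125a^2+5400a) + (0)
Last nonzero remainder: −225a^3−1125a^2+5400a. Dividing through by −225 gives the monic gcd a^3+5a^2−24a.
Cancel a^3+5a^2−24a from numerator and denominator to get the reduced form.

(385−20a−5a^2)/(−4+a)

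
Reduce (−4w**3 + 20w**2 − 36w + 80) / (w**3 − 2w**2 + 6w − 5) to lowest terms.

(−4w + 16)/(w − 1)

Euclidean algorithm in ℚ[w]:
  −4w**3 + 20w**2 − 36w + 80 = (−4)(w**3 − 2w**2 + 6w − 5) + (12w**2 − 12w + 60)
  w**3 − 2w**2 + 6w − 5 = ((1/12)w − 1/12)(12w**2 − 12w + 60) + (0)
Last nonzero remainder: 12w**2 − 12w + 60. Dividing through by 12 gives the monic gcd w**2 − w + 5.
Cancel w**2 − w + 5 from numerator and denominator to get the reduced form.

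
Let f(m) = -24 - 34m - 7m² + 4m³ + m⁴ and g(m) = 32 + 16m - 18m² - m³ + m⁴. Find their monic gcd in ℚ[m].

4 + 5m + m²

Repeated division with remainder:
  m⁴ + 4m³ - 7m² - 34m - 24 = (m⁴ - m³ - 18m² + 16m + 32) + (5m³ + 11m² - 50m - 56)
  m⁴ - m³ - 18m² + 16m + 32 = ((1/5)m - 16/25)(5m³ + 11m² - 50m - 56) + (-(24/25)m² - (24/5)m - 96/25)
  5m³ + 11m² - 50m - 56 = (-(125/24)m + 175/12)(-(24/25)m² - (24/5)m - 96/25) + (0)
Last nonzero remainder: -(24/25)m² - (24/5)m - 96/25. Dividing through by -24/25 gives the monic gcd m² + 5m + 4.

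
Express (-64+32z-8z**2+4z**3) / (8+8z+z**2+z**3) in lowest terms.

(-8+4z)/(1+z)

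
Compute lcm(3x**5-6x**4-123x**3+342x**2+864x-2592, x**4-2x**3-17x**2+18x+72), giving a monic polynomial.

Euclidean algorithm in ℚ[x]:
  3x**5-6x**4-123x**3+342x**2+864x-2592 = (3x)(x**4-2x**3-17x**2+18x+72) + (-72x**3+288x**2+648x-2592)
  x**4-2x**3-17x**2+18x+72 = (-(1/72)x-1/36)(-72x**3+288x**2+648x-2592) + (0)
Last nonzero remainder: -72x**3+288x**2+648x-2592. Dividing through by -72 gives the monic gcd x**3-4x**2-9x+36.
Then lcm(f, g) = f·g / gcd(f, g); expanding and making the result monic gives the answer.

x**6-45x**4+32x**3+516x**2-288x-1728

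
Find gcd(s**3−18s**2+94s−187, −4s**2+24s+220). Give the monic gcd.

Euclidean algorithm in ℚ[s]:
  s**3−18s**2+94s−187 = (−(1/4)s+3)(−4s**2+24s+220) + (77s−847)
  −4s**2+24s+220 = (−(4/77)s−20/77)(77s−847) + (0)
Last nonzero remainder: 77s−847. Dividing through by 77 gives the monic gcd s−11.

s−11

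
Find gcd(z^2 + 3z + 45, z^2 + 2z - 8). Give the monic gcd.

1

Repeated division with remainder:
  z^2 + 3z + 45 = (z^2 + 2z - 8) + (z + 53)
  z^2 + 2z - 8 = (z - 51)(z + 53) + (2695)
  z + 53 = ((1/2695)z + 53/2695)(2695) + (0)
The last nonzero remainder is the constant 2695, so the polynomials are coprime and gcd = 1.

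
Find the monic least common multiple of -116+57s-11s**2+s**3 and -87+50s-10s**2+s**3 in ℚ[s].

348-287s+90s**2-14s**3+s**4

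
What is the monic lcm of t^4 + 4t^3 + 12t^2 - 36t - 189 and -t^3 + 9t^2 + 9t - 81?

By polynomial division,
  t^4 + 4t^3 + 12t^2 - 36t - 189 = (-t - 13)(-t^3 + 9t^2 + 9t - 81) + (138t^2 - 1242)
  -t^3 + 9t^2 + 9t - 81 = (-(1/138)t + 3/46)(138t^2 - 1242) + (0)
Last nonzero remainder: 138t^2 - 1242. Dividing through by 138 gives the monic gcd t^2 - 9.
Then lcm(f, g) = f·g / gcd(f, g); expanding and making the result monic gives the answer.

t^5 - 5t^4 - 24t^3 - 144t^2 + 135t + 1701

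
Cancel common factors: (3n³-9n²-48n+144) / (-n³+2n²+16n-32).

Euclidean algorithm in ℚ[n]:
  3n³-9n²-48n+144 = (-3)(-n³+2n²+16n-32) + (-3n²+48)
  -n³+2n²+16n-32 = ((1/3)n-2/3)(-3n²+48) + (0)
Last nonzero remainder: -3n²+48. Dividing through by -3 gives the monic gcd n²-16.
Cancel n²-16 from numerator and denominator to get the reduced form.

(-3n+9)/(n-2)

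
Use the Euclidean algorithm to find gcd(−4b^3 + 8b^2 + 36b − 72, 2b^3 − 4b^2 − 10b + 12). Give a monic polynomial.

b − 3

Apply the Euclidean algorithm:
  −4b^3 + 8b^2 + 36b − 72 = (−2)(2b^3 − 4b^2 − 10b + 12) + (16b − 48)
  2b^3 − 4b^2 − 10b + 12 = ((1/8)b^2 + (1/8)b − 1/4)(16b − 48) + (0)
Last nonzero remainder: 16b − 48. Dividing through by 16 gives the monic gcd b − 3.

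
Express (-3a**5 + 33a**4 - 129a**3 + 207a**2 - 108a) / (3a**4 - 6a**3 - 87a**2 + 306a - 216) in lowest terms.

(-a**2 + 3a)/(a + 6)

Apply the Euclidean algorithm:
  -3a**5 + 33a**4 - 129a**3 + 207a**2 - 108a = (-a + 9)(3a**4 - 6a**3 - 87a**2 + 306a - 216) + (-162a**3 + 1296a**2 - 3078a + 1944)
  3a**4 - 6a**3 - 87a**2 + 306a - 216 = (-(1/54)a - 1/9)(-162a**3 + 1296a**2 - 3078a + 1944) + (0)
Last nonzero remainder: -162a**3 + 1296a**2 - 3078a + 1944. Dividing through by -162 gives the monic gcd a**3 - 8a**2 + 19a - 12.
Cancel a**3 - 8a**2 + 19a - 12 from numerator and denominator to get the reduced form.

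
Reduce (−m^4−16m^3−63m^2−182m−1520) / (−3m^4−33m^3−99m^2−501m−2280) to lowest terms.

(m+10)/(3m+15)

Euclidean algorithm in ℚ[m]:
  −m^4−16m^3−63m^2−182m−1520 = (1/3)(−3m^4−33m^3−99m^2−501m−2280) + (−5m^3−30m^2−15m−760)
  −3m^4−33m^3−99m^2−501m−2280 = ((3/5)m+3)(−5m^3−30m^2−15m−760) + (0)
Last nonzero remainder: −5m^3−30m^2−15m−760. Dividing through by −5 gives the monic gcd m^3+6m^2+3m+152.
Cancel m^3+6m^2+3m+152 from numerator and denominator to get the reduced form.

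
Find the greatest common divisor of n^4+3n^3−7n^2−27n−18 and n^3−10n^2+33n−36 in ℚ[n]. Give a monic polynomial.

By polynomial division,
  n^4+3n^3−7n^2−27n−18 = (n+13)(n^3−10n^2+33n−36) + (90n^2−420n+450)
  n^3−10n^2+33n−36 = ((1/90)n−8/135)(90n^2−420n+450) + ((28/9)n−28/3)
  90n^2−420n+450 = ((405/14)n−675/14)((28/9)n−28/3) + (0)
Last nonzero remainder: (28/9)n−28/3. Dividing through by 28/9 gives the monic gcd n−3.

n−3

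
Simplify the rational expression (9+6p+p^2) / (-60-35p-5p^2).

Repeated division with remainder:
  p^2+6p+9 = (-1/5)(-5p^2-35p-60) + (-p-3)
  -5p^2-35p-60 = (5p+20)(-p-3) + (0)
Last nonzero remainder: -p-3. Dividing through by -1 gives the monic gcd p+3.
Cancel p+3 from numerator and denominator to get the reduced form.

(-3-p)/(20+5p)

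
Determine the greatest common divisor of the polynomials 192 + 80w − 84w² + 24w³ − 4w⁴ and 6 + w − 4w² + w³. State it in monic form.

−3 − 2w + w²

By polynomial division,
  −4w⁴ + 24w³ − 84w² + 80w + 192 = (−4w + 8)(w³ − 4w² + w + 6) + (−48w² + 96w + 144)
  w³ − 4w² + w + 6 = (−(1/48)w + 1/24)(−48w² + 96w + 144) + (0)
Last nonzero remainder: −48w² + 96w + 144. Dividing through by −48 gives the monic gcd w² − 2w − 3.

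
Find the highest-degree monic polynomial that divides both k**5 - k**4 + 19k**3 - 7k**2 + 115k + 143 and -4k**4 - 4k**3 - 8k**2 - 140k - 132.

k**3 - 2k**2 + 8k + 11

Apply the Euclidean algorithm:
  k**5 - k**4 + 19k**3 - 7k**2 + 115k + 143 = (-(1/4)k + 1/2)(-4k**4 - 4k**3 - 8k**2 - 140k - 132) + (19k**3 - 38k**2 + 152k + 209)
  -4k**4 - 4k**3 - 8k**2 - 140k - 132 = (-(4/19)k - 12/19)(19k**3 - 38k**2 + 152k + 209) + (0)
Last nonzero remainder: 19k**3 - 38k**2 + 152k + 209. Dividing through by 19 gives the monic gcd k**3 - 2k**2 + 8k + 11.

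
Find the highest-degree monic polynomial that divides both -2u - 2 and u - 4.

1

Repeated division with remainder:
  -2u - 2 = (-2)(u - 4) + (-10)
  u - 4 = (-(1/10)u + 2/5)(-10) + (0)
The last nonzero remainder is the constant -10, so the polynomials are coprime and gcd = 1.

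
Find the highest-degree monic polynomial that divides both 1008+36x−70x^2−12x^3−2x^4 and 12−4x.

−3+x

Apply the Euclidean algorithm:
  −2x^4−12x^3−70x^2+36x+1008 = ((1/2)x^3+(9/2)x^2+31x+84)(−4x+12) + (0)
Last nonzero remainder: −4x+12. Dividing through by −4 gives the monic gcd x−3.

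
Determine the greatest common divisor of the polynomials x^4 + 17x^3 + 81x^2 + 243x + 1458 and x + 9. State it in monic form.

Apply the Euclidean algorithm:
  x^4 + 17x^3 + 81x^2 + 243x + 1458 = (x^3 + 8x^2 + 9x + 162)(x + 9) + (0)
The last nonzero remainder x + 9 is already monic.

x + 9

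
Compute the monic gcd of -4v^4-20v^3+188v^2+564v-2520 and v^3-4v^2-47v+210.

v^2+2v-35

Repeated division with remainder:
  -4v^4-20v^3+188v^2+564v-2520 = (-4v-36)(v^3-4v^2-47v+210) + (-144v^2-288v+5040)
  v^3-4v^2-47v+210 = (-(1/144)v+1/24)(-144v^2-288v+5040) + (0)
Last nonzero remainder: -144v^2-288v+5040. Dividing through by -144 gives the monic gcd v^2+2v-35.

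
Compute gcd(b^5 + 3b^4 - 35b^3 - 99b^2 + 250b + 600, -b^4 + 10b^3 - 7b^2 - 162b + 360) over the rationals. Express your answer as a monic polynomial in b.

b^3 - 4b^2 - 17b + 60

Apply the Euclidean algorithm:
  b^5 + 3b^4 - 35b^3 - 99b^2 + 250b + 600 = (-b - 13)(-b^4 + 10b^3 - 7b^2 - 162b + 360) + (88b^3 - 352b^2 - 1496b + 5280)
  -b^4 + 10b^3 - 7b^2 - 162b + 360 = (-(1/88)b + 3/44)(88b^3 - 352b^2 - 1496b + 5280) + (0)
Last nonzero remainder: 88b^3 - 352b^2 - 1496b + 5280. Dividing through by 88 gives the monic gcd b^3 - 4b^2 - 17b + 60.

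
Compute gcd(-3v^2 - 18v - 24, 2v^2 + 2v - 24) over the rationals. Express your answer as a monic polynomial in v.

v + 4

Repeated division with remainder:
  -3v^2 - 18v - 24 = (-3/2)(2v^2 + 2v - 24) + (-15v - 60)
  2v^2 + 2v - 24 = (-(2/15)v + 2/5)(-15v - 60) + (0)
Last nonzero remainder: -15v - 60. Dividing through by -15 gives the monic gcd v + 4.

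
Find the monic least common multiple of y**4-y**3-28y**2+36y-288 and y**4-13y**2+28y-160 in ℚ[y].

y**6-49y**4+28y**3+308y**2-1008y+5760

By polynomial division,
  y**4-y**3-28y**2+36y-288 = (y**4-13y**2+28y-160) + (-y**3-15y**2+8y-128)
  y**4-13y**2+28y-160 = (-y+15)(-y**3-15y**2+8y-128) + (220y**2-220y+1760)
  -y**3-15y**2+8y-128 = (-(1/220)y-4/55)(220y**2-220y+1760) + (0)
Last nonzero remainder: 220y**2-220y+1760. Dividing through by 220 gives the monic gcd y**2-y+8.
Then lcm(f, g) = f·g / gcd(f, g); expanding and making the result monic gives the answer.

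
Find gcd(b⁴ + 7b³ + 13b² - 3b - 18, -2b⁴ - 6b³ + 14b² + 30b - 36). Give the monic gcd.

b³ + 5b² + 3b - 9

Apply the Euclidean algorithm:
  b⁴ + 7b³ + 13b² - 3b - 18 = (-1/2)(-2b⁴ - 6b³ + 14b² + 30b - 36) + (4b³ + 20b² + 12b - 36)
  -2b⁴ - 6b³ + 14b² + 30b - 36 = (-(1/2)b + 1)(4b³ + 20b² + 12b - 36) + (0)
Last nonzero remainder: 4b³ + 20b² + 12b - 36. Dividing through by 4 gives the monic gcd b³ + 5b² + 3b - 9.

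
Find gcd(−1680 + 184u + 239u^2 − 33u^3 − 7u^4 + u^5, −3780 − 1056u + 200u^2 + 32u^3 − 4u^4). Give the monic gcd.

−105 − 41u + u^2 + u^3

Repeated division with remainder:
  u^5 − 7u^4 − 33u^3 + 239u^2 + 184u − 1680 = (−(1/4)u − 1/4)(−4u^4 + 32u^3 + 200u^2 − 1056u − 3780) + (25u^3 + 25u^2 − 1025u − 2625)
  −4u^4 + 32u^3 + 200u^2 − 1056u − 3780 = (−(4/25)u + 36/25)(25u^3 + 25u^2 − 1025u − 2625) + (0)
Last nonzero remainder: 25u^3 + 25u^2 − 1025u − 2625. Dividing through by 25 gives the monic gcd u^3 + u^2 − 41u − 105.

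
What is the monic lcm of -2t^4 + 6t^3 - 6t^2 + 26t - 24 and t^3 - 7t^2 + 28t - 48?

t^6 - 7t^5 + 31t^4 - 73t^3 + 112t^2 - 256t + 192

By polynomial division,
  -2t^4 + 6t^3 - 6t^2 + 26t - 24 = (-2t - 8)(t^3 - 7t^2 + 28t - 48) + (-6t^2 + 154t - 408)
  t^3 - 7t^2 + 28t - 48 = (-(1/6)t - 28/9)(-6t^2 + 154t - 408) + ((3952/9)t - 3952/3)
  -6t^2 + 154t - 408 = (-(27/1976)t + 153/494)((3952/9)t - 3952/3) + (0)
Last nonzero remainder: (3952/9)t - 3952/3. Dividing through by 3952/9 gives the monic gcd t - 3.
Then lcm(f, g) = f·g / gcd(f, g); expanding and making the result monic gives the answer.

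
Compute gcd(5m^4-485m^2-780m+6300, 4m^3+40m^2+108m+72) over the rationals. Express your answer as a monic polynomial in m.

By polynomial division,
  5m^4-485m^2-780m+6300 = ((5/4)m-25/2)(4m^3+40m^2+108m+72) + (-120m^2+480m+7200)
  4m^3+40m^2+108m+72 = (-(1/30)m-7/15)(-120m^2+480m+7200) + (572m+3432)
  -120m^2+480m+7200 = (-(30/143)m+300/143)(572m+3432) + (0)
Last nonzero remainder: 572m+3432. Dividing through by 572 gives the monic gcd m+6.

m+6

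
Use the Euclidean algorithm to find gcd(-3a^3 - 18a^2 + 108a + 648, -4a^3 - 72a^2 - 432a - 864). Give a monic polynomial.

Apply the Euclidean algorithm:
  -3a^3 - 18a^2 + 108a + 648 = (3/4)(-4a^3 - 72a^2 - 432a - 864) + (36a^2 + 432a + 1296)
  -4a^3 - 72a^2 - 432a - 864 = (-(1/9)a - 2/3)(36a^2 + 432a + 1296) + (0)
Last nonzero remainder: 36a^2 + 432a + 1296. Dividing through by 36 gives the monic gcd a^2 + 12a + 36.

a^2 + 12a + 36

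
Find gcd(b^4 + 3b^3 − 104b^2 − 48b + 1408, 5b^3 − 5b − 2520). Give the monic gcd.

b − 8

Euclidean algorithm in ℚ[b]:
  b^4 + 3b^3 − 104b^2 − 48b + 1408 = ((1/5)b + 3/5)(5b^3 − 5b − 2520) + (−103b^2 + 459b + 2920)
  5b^3 − 5b − 2520 = (−(5/103)b − 2295/10609)(−103b^2 + 459b + 2920) + ((2504160/10609)b − 20033280/10609)
  −103b^2 + 459b + 2920 = (−(1092727/2504160)b − 774457/500832)((2504160/10609)b − 20033280/10609) + (0)
Last nonzero remainder: (2504160/10609)b − 20033280/10609. Dividing through by 2504160/10609 gives the monic gcd b − 8.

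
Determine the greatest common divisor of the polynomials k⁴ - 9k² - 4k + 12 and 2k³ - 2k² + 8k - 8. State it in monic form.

k - 1

Repeated division with remainder:
  k⁴ - 9k² - 4k + 12 = ((1/2)k + 1/2)(2k³ - 2k² + 8k - 8) + (-12k² - 4k + 16)
  2k³ - 2k² + 8k - 8 = (-(1/6)k + 2/9)(-12k² - 4k + 16) + ((104/9)k - 104/9)
  -12k² - 4k + 16 = (-(27/26)k - 18/13)((104/9)k - 104/9) + (0)
Last nonzero remainder: (104/9)k - 104/9. Dividing through by 104/9 gives the monic gcd k - 1.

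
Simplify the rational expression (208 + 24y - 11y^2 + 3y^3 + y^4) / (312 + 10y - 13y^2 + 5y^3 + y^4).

(4 + y)/(6 + y)

By polynomial division,
  y^4 + 3y^3 - 11y^2 + 24y + 208 = (y^4 + 5y^3 - 13y^2 + 10y + 312) + (-2y^3 + 2y^2 + 14y - 104)
  y^4 + 5y^3 - 13y^2 + 10y + 312 = (-(1/2)y - 3)(-2y^3 + 2y^2 + 14y - 104) + (0)
Last nonzero remainder: -2y^3 + 2y^2 + 14y - 104. Dividing through by -2 gives the monic gcd y^3 - y^2 - 7y + 52.
Cancel y^3 - y^2 - 7y + 52 from numerator and denominator to get the reduced form.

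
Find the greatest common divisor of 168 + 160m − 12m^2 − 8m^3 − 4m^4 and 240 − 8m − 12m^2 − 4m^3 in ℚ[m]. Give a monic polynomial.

−3 + m

Repeated division with remainder:
  −4m^4 − 8m^3 − 12m^2 + 160m + 168 = (m − 1)(−4m^3 − 12m^2 − 8m + 240) + (−16m^2 − 88m + 408)
  −4m^3 − 12m^2 − 8m + 240 = ((1/4)m − 5/8)(−16m^2 − 88m + 408) + (−165m + 495)
  −16m^2 − 88m + 408 = ((16/165)m + 136/165)(−165m + 495) + (0)
Last nonzero remainder: −165m + 495. Dividing through by −165 gives the monic gcd m − 3.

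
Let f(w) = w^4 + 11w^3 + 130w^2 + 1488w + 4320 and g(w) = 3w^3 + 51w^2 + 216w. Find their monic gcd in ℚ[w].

By polynomial division,
  w^4 + 11w^3 + 130w^2 + 1488w + 4320 = ((1/3)w − 2)(3w^3 + 51w^2 + 216w) + (160w^2 + 1920w + 4320)
  3w^3 + 51w^2 + 216w = ((3/160)w + 3/32)(160w^2 + 1920w + 4320) + (−45w − 405)
  160w^2 + 1920w + 4320 = (−(32/9)w − 32/3)(−45w − 405) + (0)
Last nonzero remainder: −45w − 405. Dividing through by −45 gives the monic gcd w + 9.

w + 9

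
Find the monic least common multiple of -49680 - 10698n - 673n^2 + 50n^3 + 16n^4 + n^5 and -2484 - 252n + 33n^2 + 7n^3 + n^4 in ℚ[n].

1788480 + 385128n - 25452n^2 - 12498n^3 - 1249n^4 + 14n^5 + 16n^6 + n^7

By polynomial division,
  n^5 + 16n^4 + 50n^3 - 673n^2 - 10698n - 49680 = (n + 9)(n^4 + 7n^3 + 33n^2 - 252n - 2484) + (-46n^3 - 718n^2 - 5946n - 27324)
  n^4 + 7n^3 + 33n^2 - 252n - 2484 = (-(1/46)n + 99/529)(-46n^3 - 718n^2 - 5946n - 27324) + ((20160/529)n^2 + (141120/529)n + 60480/23)
  -46n^3 - 718n^2 - 5946n - 27324 = (-(12167/10080)n - 5819/560)((20160/529)n^2 + (141120/529)n + 60480/23) + (0)
Last nonzero remainder: (20160/529)n^2 + (141120/529)n + 60480/23. Dividing through by 20160/529 gives the monic gcd n^2 + 7n + 69.
Then lcm(f, g) = f·g / gcd(f, g); expanding and making the result monic gives the answer.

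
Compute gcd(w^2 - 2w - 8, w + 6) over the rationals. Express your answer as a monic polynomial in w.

1

By polynomial division,
  w^2 - 2w - 8 = (w - 8)(w + 6) + (40)
  w + 6 = ((1/40)w + 3/20)(40) + (0)
The last nonzero remainder is the constant 40, so the polynomials are coprime and gcd = 1.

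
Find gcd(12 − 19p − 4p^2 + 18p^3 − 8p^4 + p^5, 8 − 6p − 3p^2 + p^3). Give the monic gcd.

4 − 5p + p^2

Euclidean algorithm in ℚ[p]:
  p^5 − 8p^4 + 18p^3 − 4p^2 − 19p + 12 = (p^2 − 5p + 9)(p^3 − 3p^2 − 6p + 8) + (−15p^2 + 75p − 60)
  p^3 − 3p^2 − 6p + 8 = (−(1/15)p − 2/15)(−15p^2 + 75p − 60) + (0)
Last nonzero remainder: −15p^2 + 75p − 60. Dividing through by −15 gives the monic gcd p^2 − 5p + 4.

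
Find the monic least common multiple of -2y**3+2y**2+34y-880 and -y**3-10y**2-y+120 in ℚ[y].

y**5+y**4-34y**3+421y**2+1135y-6600

By polynomial division,
  -2y**3+2y**2+34y-880 = (2)(-y**3-10y**2-y+120) + (22y**2+36y-1120)
  -y**3-10y**2-y+120 = (-(1/22)y-46/121)(22y**2+36y-1120) + (-(4625/121)y-37000/121)
  22y**2+36y-1120 = (-(2662/4625)y+3388/925)(-(4625/121)y-37000/121) + (0)
Last nonzero remainder: -(4625/121)y-37000/121. Dividing through by -4625/121 gives the monic gcd y+8.
Then lcm(f, g) = f·g / gcd(f, g); expanding and making the result monic gives the answer.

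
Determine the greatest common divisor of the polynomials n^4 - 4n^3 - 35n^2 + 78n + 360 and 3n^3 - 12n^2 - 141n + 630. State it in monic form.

n^2 - 11n + 30

Euclidean algorithm in ℚ[n]:
  n^4 - 4n^3 - 35n^2 + 78n + 360 = ((1/3)n)(3n^3 - 12n^2 - 141n + 630) + (12n^2 - 132n + 360)
  3n^3 - 12n^2 - 141n + 630 = ((1/4)n + 7/4)(12n^2 - 132n + 360) + (0)
Last nonzero remainder: 12n^2 - 132n + 360. Dividing through by 12 gives the monic gcd n^2 - 11n + 30.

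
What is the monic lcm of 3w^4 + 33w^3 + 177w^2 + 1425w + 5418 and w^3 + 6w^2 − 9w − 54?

w^6 + 11w^5 + 50w^4 + 376w^3 + 1275w^2 − 4275w − 16254

Repeated division with remainder:
  3w^4 + 33w^3 + 177w^2 + 1425w + 5418 = (3w + 15)(w^3 + 6w^2 − 9w − 54) + (114w^2 + 1722w + 6228)
  w^3 + 6w^2 − 9w − 54 = ((1/114)w − 173/2166)(114w^2 + 1722w + 6228) + ((26680/361)w + 160080/361)
  114w^2 + 1722w + 6228 = ((20577/13340)w + 187359/13340)((26680/361)w + 160080/361) + (0)
Last nonzero remainder: (26680/361)w + 160080/361. Dividing through by 26680/361 gives the monic gcd w + 6.
Then lcm(f, g) = f·g / gcd(f, g); expanding and making the result monic gives the answer.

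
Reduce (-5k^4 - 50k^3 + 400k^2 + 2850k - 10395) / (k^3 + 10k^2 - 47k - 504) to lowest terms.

(-5k^2 - 40k + 165)/(k + 8)

Repeated division with remainder:
  -5k^4 - 50k^3 + 400k^2 + 2850k - 10395 = (-5k)(k^3 + 10k^2 - 47k - 504) + (165k^2 + 330k - 10395)
  k^3 + 10k^2 - 47k - 504 = ((1/165)k + 8/165)(165k^2 + 330k - 10395) + (0)
Last nonzero remainder: 165k^2 + 330k - 10395. Dividing through by 165 gives the monic gcd k^2 + 2k - 63.
Cancel k^2 + 2k - 63 from numerator and denominator to get the reduced form.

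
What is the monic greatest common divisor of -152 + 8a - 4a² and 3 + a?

1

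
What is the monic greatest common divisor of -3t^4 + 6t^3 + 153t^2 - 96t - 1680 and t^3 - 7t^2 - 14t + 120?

t + 4

Euclidean algorithm in ℚ[t]:
  -3t^4 + 6t^3 + 153t^2 - 96t - 1680 = (-3t - 15)(t^3 - 7t^2 - 14t + 120) + (6t^2 + 54t + 120)
  t^3 - 7t^2 - 14t + 120 = ((1/6)t - 8/3)(6t^2 + 54t + 120) + (110t + 440)
  6t^2 + 54t + 120 = ((3/55)t + 3/11)(110t + 440) + (0)
Last nonzero remainder: 110t + 440. Dividing through by 110 gives the monic gcd t + 4.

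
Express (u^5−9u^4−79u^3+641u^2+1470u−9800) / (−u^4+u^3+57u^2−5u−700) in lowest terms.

(−u^2+3u+70)/(u+5)

Euclidean algorithm in ℚ[u]:
  u^5−9u^4−79u^3+641u^2+1470u−9800 = (−u+8)(−u^4+u^3+57u^2−5u−700) + (−30u^3+180u^2+810u−4200)
  −u^4+u^3+57u^2−5u−700 = ((1/30)u+1/6)(−30u^3+180u^2+810u−4200) + (0)
Last nonzero remainder: −30u^3+180u^2+810u−4200. Dividing through by −30 gives the monic gcd u^3−6u^2−27u+140.
Cancel u^3−6u^2−27u+140 from numerator and denominator to get the reduced form.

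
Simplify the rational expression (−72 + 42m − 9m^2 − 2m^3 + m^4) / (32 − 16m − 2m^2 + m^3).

By polynomial division,
  m^4 − 2m^3 − 9m^2 + 42m − 72 = (m)(m^3 − 2m^2 − 16m + 32) + (7m^2 + 10m − 72)
  m^3 − 2m^2 − 16m + 32 = ((1/7)m − 24/49)(7m^2 + 10m − 72) + (−(40/49)m − 160/49)
  7m^2 + 10m − 72 = (−(343/40)m + 441/20)(−(40/49)m − 160/49) + (0)
Last nonzero remainder: −(40/49)m − 160/49. Dividing through by −40/49 gives the monic gcd m + 4.
Cancel m + 4 from numerator and denominator to get the reduced form.

(−18 + 15m − 6m^2 + m^3)/(8 − 6m + m^2)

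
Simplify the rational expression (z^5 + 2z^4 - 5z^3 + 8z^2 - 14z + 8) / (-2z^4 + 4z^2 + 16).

By polynomial division,
  z^5 + 2z^4 - 5z^3 + 8z^2 - 14z + 8 = (-(1/2)z - 1)(-2z^4 + 4z^2 + 16) + (-3z^3 + 12z^2 - 6z + 24)
  -2z^4 + 4z^2 + 16 = ((2/3)z + 8/3)(-3z^3 + 12z^2 - 6z + 24) + (-24z^2 - 48)
  -3z^3 + 12z^2 - 6z + 24 = ((1/8)z - 1/2)(-24z^2 - 48) + (0)
Last nonzero remainder: -24z^2 - 48. Dividing through by -24 gives the monic gcd z^2 + 2.
Cancel z^2 + 2 from numerator and denominator to get the reduced form.

(-z^3 - 2z^2 + 7z - 4)/(2z^2 - 8)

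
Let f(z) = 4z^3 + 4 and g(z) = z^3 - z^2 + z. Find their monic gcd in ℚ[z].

Repeated division with remainder:
  4z^3 + 4 = (4)(z^3 - z^2 + z) + (4z^2 - 4z + 4)
  z^3 - z^2 + z = ((1/4)z)(4z^2 - 4z + 4) + (0)
Last nonzero remainder: 4z^2 - 4z + 4. Dividing through by 4 gives the monic gcd z^2 - z + 1.

z^2 - z + 1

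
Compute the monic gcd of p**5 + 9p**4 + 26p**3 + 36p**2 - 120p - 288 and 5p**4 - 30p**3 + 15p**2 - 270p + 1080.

p**2 + 3p + 12

Euclidean algorithm in ℚ[p]:
  p**5 + 9p**4 + 26p**3 + 36p**2 - 120p - 288 = ((1/5)p + 3)(5p**4 - 30p**3 + 15p**2 - 270p + 1080) + (113p**3 + 45p**2 + 474p - 3528)
  5p**4 - 30p**3 + 15p**2 - 270p + 1080 = ((5/113)p - 3615/12769)(113p**3 + 45p**2 + 474p - 3528) + ((86400/12769)p**2 + (259200/12769)p + 1036800/12769)
  113p**3 + 45p**2 + 474p - 3528 = ((1442897/86400)p - 625681/14400)((86400/12769)p**2 + (259200/12769)p + 1036800/12769) + (0)
Last nonzero remainder: (86400/12769)p**2 + (259200/12769)p + 1036800/12769. Dividing through by 86400/12769 gives the monic gcd p**2 + 3p + 12.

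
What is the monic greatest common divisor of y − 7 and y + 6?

1

Euclidean algorithm in ℚ[y]:
  y − 7 = (y + 6) + (−13)
  y + 6 = (−(1/13)y − 6/13)(−13) + (0)
The last nonzero remainder is the constant −13, so the polynomials are coprime and gcd = 1.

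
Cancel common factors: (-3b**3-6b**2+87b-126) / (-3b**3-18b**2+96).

Apply the Euclidean algorithm:
  -3b**3-6b**2+87b-126 = (-3b**3-18b**2+96) + (12b**2+87b-222)
  -3b**3-18b**2+96 = (-(1/4)b+5/16)(12b**2+87b-222) + (-(1323/16)b+1323/8)
  12b**2+87b-222 = (-(64/441)b-592/441)(-(1323/16)b+1323/8) + (0)
Last nonzero remainder: -(1323/16)b+1323/8. Dividing through by -1323/16 gives the monic gcd b-2.
Cancel b-2 from numerator and denominator to get the reduced form.

(b**2+4b-21)/(b**2+8b+16)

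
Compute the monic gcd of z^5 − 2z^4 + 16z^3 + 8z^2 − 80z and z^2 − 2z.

Euclidean algorithm in ℚ[z]:
  z^5 − 2z^4 + 16z^3 + 8z^2 − 80z = (z^3 + 16z + 40)(z^2 − 2z) + (0)
The last nonzero remainder z^2 − 2z is already monic.

z^2 − 2z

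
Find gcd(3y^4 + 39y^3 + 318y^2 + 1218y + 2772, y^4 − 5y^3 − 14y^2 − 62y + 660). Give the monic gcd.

y^2 + 6y + 22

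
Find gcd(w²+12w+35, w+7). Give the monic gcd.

Repeated division with remainder:
  w²+12w+35 = (w+5)(w+7) + (0)
The last nonzero remainder w+7 is already monic.

w+7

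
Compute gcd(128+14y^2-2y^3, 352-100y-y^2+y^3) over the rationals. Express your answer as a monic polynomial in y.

Euclidean algorithm in ℚ[y]:
  -2y^3+14y^2+128 = (-2)(y^3-y^2-100y+352) + (12y^2-200y+832)
  y^3-y^2-100y+352 = ((1/12)y+47/36)(12y^2-200y+832) + ((826/9)y-6608/9)
  12y^2-200y+832 = ((54/413)y-468/413)((826/9)y-6608/9) + (0)
Last nonzero remainder: (826/9)y-6608/9. Dividing through by 826/9 gives the monic gcd y-8.

-8+y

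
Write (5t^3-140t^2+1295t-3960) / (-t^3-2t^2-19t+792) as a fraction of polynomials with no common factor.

Euclidean algorithm in ℚ[t]:
  5t^3-140t^2+1295t-3960 = (-5)(-t^3-2t^2-19t+792) + (-150t^2+1200t)
  -t^3-2t^2-19t+792 = ((1/150)t+1/15)(-150t^2+1200t) + (-99t+792)
  -150t^2+1200t = ((50/33)t)(-99t+792) + (0)
Last nonzero remainder: -99t+792. Dividing through by -99 gives the monic gcd t-8.
Cancel t-8 from numerator and denominator to get the reduced form.

(-5t^2+100t-495)/(t^2+10t+99)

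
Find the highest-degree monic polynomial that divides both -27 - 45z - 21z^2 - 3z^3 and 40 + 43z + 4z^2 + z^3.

1 + z

Euclidean algorithm in ℚ[z]:
  -3z^3 - 21z^2 - 45z - 27 = (-3)(z^3 + 4z^2 + 43z + 40) + (-9z^2 + 84z + 93)
  z^3 + 4z^2 + 43z + 40 = (-(1/9)z - 40/27)(-9z^2 + 84z + 93) + ((1600/9)z + 1600/9)
  -9z^2 + 84z + 93 = (-(81/1600)z + 837/1600)((1600/9)z + 1600/9) + (0)
Last nonzero remainder: (1600/9)z + 1600/9. Dividing through by 1600/9 gives the monic gcd z + 1.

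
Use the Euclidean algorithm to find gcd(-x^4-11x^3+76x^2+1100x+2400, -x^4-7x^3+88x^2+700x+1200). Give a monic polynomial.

Apply the Euclidean algorithm:
  -x^4-11x^3+76x^2+1100x+2400 = (-x^4-7x^3+88x^2+700x+1200) + (-4x^3-12x^2+400x+1200)
  -x^4-7x^3+88x^2+700x+1200 = ((1/4)x+1)(-4x^3-12x^2+400x+1200) + (0)
Last nonzero remainder: -4x^3-12x^2+400x+1200. Dividing through by -4 gives the monic gcd x^3+3x^2-100x-300.

x^3+3x^2-100x-300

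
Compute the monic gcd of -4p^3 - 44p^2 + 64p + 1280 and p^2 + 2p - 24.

By polynomial division,
  -4p^3 - 44p^2 + 64p + 1280 = (-4p - 36)(p^2 + 2p - 24) + (40p + 416)
  p^2 + 2p - 24 = ((1/40)p - 21/100)(40p + 416) + (1584/25)
  40p + 416 = ((125/198)p + 650/99)(1584/25) + (0)
The last nonzero remainder is the constant 1584/25, so the polynomials are coprime and gcd = 1.

1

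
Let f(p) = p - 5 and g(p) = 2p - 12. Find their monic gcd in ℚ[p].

Euclidean algorithm in ℚ[p]:
  p - 5 = (1/2)(2p - 12) + (1)
  2p - 12 = (2p - 12)(1) + (0)
The last nonzero remainder is the constant 1, so the polynomials are coprime and gcd = 1.

1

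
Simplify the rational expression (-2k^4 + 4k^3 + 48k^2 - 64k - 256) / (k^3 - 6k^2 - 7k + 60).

Euclidean algorithm in ℚ[k]:
  -2k^4 + 4k^3 + 48k^2 - 64k - 256 = (-2k - 8)(k^3 - 6k^2 - 7k + 60) + (-14k^2 + 224)
  k^3 - 6k^2 - 7k + 60 = (-(1/14)k + 3/7)(-14k^2 + 224) + (9k - 36)
  -14k^2 + 224 = (-(14/9)k - 56/9)(9k - 36) + (0)
Last nonzero remainder: 9k - 36. Dividing through by 9 gives the monic gcd k - 4.
Cancel k - 4 from numerator and denominator to get the reduced form.

(-2k^3 - 4k^2 + 32k + 64)/(k^2 - 2k - 15)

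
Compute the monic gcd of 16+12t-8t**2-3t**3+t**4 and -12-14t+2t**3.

2+3t+t**2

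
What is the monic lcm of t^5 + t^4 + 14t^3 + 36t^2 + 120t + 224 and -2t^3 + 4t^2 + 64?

t^6 - 3t^5 + 10t^4 - 20t^3 - 24t^2 - 256t - 896

Euclidean algorithm in ℚ[t]:
  t^5 + t^4 + 14t^3 + 36t^2 + 120t + 224 = (-(1/2)t^2 - (3/2)t - 10)(-2t^3 + 4t^2 + 64) + (108t^2 + 216t + 864)
  -2t^3 + 4t^2 + 64 = (-(1/54)t + 2/27)(108t^2 + 216t + 864) + (0)
Last nonzero remainder: 108t^2 + 216t + 864. Dividing through by 108 gives the monic gcd t^2 + 2t + 8.
Then lcm(f, g) = f·g / gcd(f, g); expanding and making the result monic gives the answer.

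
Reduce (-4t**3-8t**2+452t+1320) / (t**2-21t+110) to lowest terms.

(-4t**2-52t-120)/(t-10)

By polynomial division,
  -4t**3-8t**2+452t+1320 = (-4t-92)(t**2-21t+110) + (-1040t+11440)
  t**2-21t+110 = (-(1/1040)t+1/104)(-1040t+11440) + (0)
Last nonzero remainder: -1040t+11440. Dividing through by -1040 gives the monic gcd t-11.
Cancel t-11 from numerator and denominator to get the reduced form.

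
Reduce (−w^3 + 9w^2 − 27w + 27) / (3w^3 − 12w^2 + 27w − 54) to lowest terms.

(−w^2 + 6w − 9)/(3w^2 − 3w + 18)

Euclidean algorithm in ℚ[w]:
  −w^3 + 9w^2 − 27w + 27 = (−1/3)(3w^3 − 12w^2 + 27w − 54) + (5w^2 − 18w + 9)
  3w^3 − 12w^2 + 27w − 54 = ((3/5)w − 6/25)(5w^2 − 18w + 9) + ((432/25)w − 1296/25)
  5w^2 − 18w + 9 = ((125/432)w − 25/144)((432/25)w − 1296/25) + (0)
Last nonzero remainder: (432/25)w − 1296/25. Dividing through by 432/25 gives the monic gcd w − 3.
Cancel w − 3 from numerator and denominator to get the reduced form.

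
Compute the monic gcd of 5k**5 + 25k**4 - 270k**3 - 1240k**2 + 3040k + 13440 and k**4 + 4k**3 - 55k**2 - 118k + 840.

Repeated division with remainder:
  5k**5 + 25k**4 - 270k**3 - 1240k**2 + 3040k + 13440 = (5k + 5)(k**4 + 4k**3 - 55k**2 - 118k + 840) + (-15k**3 - 375k**2 - 570k + 9240)
  k**4 + 4k**3 - 55k**2 - 118k + 840 = (-(1/15)k + 7/5)(-15k**3 - 375k**2 - 570k + 9240) + (432k**2 + 1296k - 12096)
  -15k**3 - 375k**2 - 570k + 9240 = (-(5/144)k - 55/72)(432k**2 + 1296k - 12096) + (0)
Last nonzero remainder: 432k**2 + 1296k - 12096. Dividing through by 432 gives the monic gcd k**2 + 3k - 28.

k**2 + 3k - 28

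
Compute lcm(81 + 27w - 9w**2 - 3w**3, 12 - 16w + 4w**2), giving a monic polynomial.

27 - 18w - 12w**2 + 2w**3 + w**4

Apply the Euclidean algorithm:
  -3w**3 - 9w**2 + 27w + 81 = (-(3/4)w - 21/4)(4w**2 - 16w + 12) + (-48w + 144)
  4w**2 - 16w + 12 = (-(1/12)w + 1/12)(-48w + 144) + (0)
Last nonzero remainder: -48w + 144. Dividing through by -48 gives the monic gcd w - 3.
Then lcm(f, g) = f·g / gcd(f, g); expanding and making the result monic gives the answer.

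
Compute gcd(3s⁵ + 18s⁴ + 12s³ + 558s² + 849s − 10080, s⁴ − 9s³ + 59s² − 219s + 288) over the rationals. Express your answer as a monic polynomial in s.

s³ − 6s² + 41s − 96

Apply the Euclidean algorithm:
  3s⁵ + 18s⁴ + 12s³ + 558s² + 849s − 10080 = (3s + 45)(s⁴ − 9s³ + 59s² − 219s + 288) + (240s³ − 1440s² + 9840s − 23040)
  s⁴ − 9s³ + 59s² − 219s + 288 = ((1/240)s − 1/80)(240s³ − 1440s² + 9840s − 23040) + (0)
Last nonzero remainder: 240s³ − 1440s² + 9840s − 23040. Dividing through by 240 gives the monic gcd s³ − 6s² + 41s − 96.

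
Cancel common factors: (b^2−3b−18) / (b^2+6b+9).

Euclidean algorithm in ℚ[b]:
  b^2−3b−18 = (b^2+6b+9) + (−9b−27)
  b^2+6b+9 = (−(1/9)b−1/3)(−9b−27) + (0)
Last nonzero remainder: −9b−27. Dividing through by −9 gives the monic gcd b+3.
Cancel b+3 from numerator and denominator to get the reduced form.

(b−6)/(b+3)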